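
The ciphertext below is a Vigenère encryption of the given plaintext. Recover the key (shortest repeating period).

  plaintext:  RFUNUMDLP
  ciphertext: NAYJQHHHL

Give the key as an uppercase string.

WVEW

  i= 0: N-R = 22 → W
  i= 1: A-F = 21 → V
  i= 2: Y-U =  4 → E
  i= 3: J-N = 22 → W
  i= 4: Q-U = 22 → W
  i= 5: H-M = 21 → V
  i= 6: H-D =  4 → E
  i= 7: H-L = 22 → W
  i= 8: L-P = 22 → W
  shifts repeat with period 4: WVEW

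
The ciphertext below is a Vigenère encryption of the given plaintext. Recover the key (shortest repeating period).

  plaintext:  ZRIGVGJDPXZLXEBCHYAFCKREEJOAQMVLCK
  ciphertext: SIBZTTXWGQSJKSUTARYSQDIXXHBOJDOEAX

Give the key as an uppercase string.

  i= 0: S-Z = 19 → T
  i= 1: I-R = 17 → R
  i= 2: B-I = 19 → T
  i= 3: Z-G = 19 → T
  i= 4: T-V = 24 → Y
  i= 5: T-G = 13 → N
  i= 6: X-J = 14 → O
  i= 7: W-D = 19 → T
  i= 8: G-P = 17 → R
  i= 9: Q-X = 19 → T
  i=10: S-Z = 19 → T
  i=11: J-L = 24 → Y
  i=12: K-X = 13 → N
  i=13: S-E = 14 → O
  i=14: U-B = 19 → T
  i=15: T-C = 17 → R
  i=16: A-H = 19 → T
  i=17: R-Y = 19 → T
  i=18: Y-A = 24 → Y
  i=19: S-F = 13 → N
  i=20: Q-C = 14 → O
  i=21: D-K = 19 → T
  i=22: I-R = 17 → R
  i=23: X-E = 19 → T
  i=24: X-E = 19 → T
  i=25: H-J = 24 → Y
  i=26: B-O = 13 → N
  i=27: O-A = 14 → O
  i=28: J-Q = 19 → T
  i=29: D-M = 17 → R
  i=30: O-V = 19 → T
  i=31: E-L = 19 → T
  i=32: A-C = 24 → Y
  i=33: X-K = 13 → N
  shifts repeat with period 7: TRTTYNO

TRTTYNO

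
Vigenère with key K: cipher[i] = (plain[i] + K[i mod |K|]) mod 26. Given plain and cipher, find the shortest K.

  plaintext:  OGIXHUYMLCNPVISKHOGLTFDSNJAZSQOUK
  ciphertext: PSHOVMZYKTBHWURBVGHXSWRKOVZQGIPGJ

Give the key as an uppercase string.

BMZROS

  i= 0: P-O =  1 → B
  i= 1: S-G = 12 → M
  i= 2: H-I = 25 → Z
  i= 3: O-X = 17 → R
  i= 4: V-H = 14 → O
  i= 5: M-U = 18 → S
  i= 6: Z-Y =  1 → B
  i= 7: Y-M = 12 → M
  i= 8: K-L = 25 → Z
  i= 9: T-C = 17 → R
  i=10: B-N = 14 → O
  i=11: H-P = 18 → S
  i=12: W-V =  1 → B
  i=13: U-I = 12 → M
  i=14: R-S = 25 → Z
  i=15: B-K = 17 → R
  i=16: V-H = 14 → O
  i=17: G-O = 18 → S
  i=18: H-G =  1 → B
  i=19: X-L = 12 → M
  i=20: S-T = 25 → Z
  i=21: W-F = 17 → R
  i=22: R-D = 14 → O
  i=23: K-S = 18 → S
  i=24: O-N =  1 → B
  i=25: V-J = 12 → M
  i=26: Z-A = 25 → Z
  i=27: Q-Z = 17 → R
  i=28: G-S = 14 → O
  i=29: I-Q = 18 → S
  i=30: P-O =  1 → B
  i=31: G-U = 12 → M
  i=32: J-K = 25 → Z
  shifts repeat with period 6: BMZROS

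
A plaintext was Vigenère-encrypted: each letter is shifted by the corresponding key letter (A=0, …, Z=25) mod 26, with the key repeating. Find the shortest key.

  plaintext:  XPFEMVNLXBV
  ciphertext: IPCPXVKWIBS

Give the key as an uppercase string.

LAXL

  i= 0: I-X = 11 → L
  i= 1: P-P =  0 → A
  i= 2: C-F = 23 → X
  i= 3: P-E = 11 → L
  i= 4: X-M = 11 → L
  i= 5: V-V =  0 → A
  i= 6: K-N = 23 → X
  i= 7: W-L = 11 → L
  i= 8: I-X = 11 → L
  i= 9: B-B =  0 → A
  i=10: S-V = 23 → X
  shifts repeat with period 4: LAXL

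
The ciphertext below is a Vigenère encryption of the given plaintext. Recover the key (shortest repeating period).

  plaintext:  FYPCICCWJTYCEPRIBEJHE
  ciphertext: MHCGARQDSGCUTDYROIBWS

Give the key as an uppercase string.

HJNESPO

  i= 0: M-F =  7 → H
  i= 1: H-Y =  9 → J
  i= 2: C-P = 13 → N
  i= 3: G-C =  4 → E
  i= 4: A-I = 18 → S
  i= 5: R-C = 15 → P
  i= 6: Q-C = 14 → O
  i= 7: D-W =  7 → H
  i= 8: S-J =  9 → J
  i= 9: G-T = 13 → N
  i=10: C-Y =  4 → E
  i=11: U-C = 18 → S
  i=12: T-E = 15 → P
  i=13: D-P = 14 → O
  i=14: Y-R =  7 → H
  i=15: R-I =  9 → J
  i=16: O-B = 13 → N
  i=17: I-E =  4 → E
  i=18: B-J = 18 → S
  i=19: W-H = 15 → P
  i=20: S-E = 14 → O
  shifts repeat with period 7: HJNESPO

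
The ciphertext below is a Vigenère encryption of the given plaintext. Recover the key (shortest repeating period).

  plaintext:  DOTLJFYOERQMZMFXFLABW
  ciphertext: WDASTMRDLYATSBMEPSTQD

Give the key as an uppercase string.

TPHHKH

  i= 0: W-D = 19 → T
  i= 1: D-O = 15 → P
  i= 2: A-T =  7 → H
  i= 3: S-L =  7 → H
  i= 4: T-J = 10 → K
  i= 5: M-F =  7 → H
  i= 6: R-Y = 19 → T
  i= 7: D-O = 15 → P
  i= 8: L-E =  7 → H
  i= 9: Y-R =  7 → H
  i=10: A-Q = 10 → K
  i=11: T-M =  7 → H
  i=12: S-Z = 19 → T
  i=13: B-M = 15 → P
  i=14: M-F =  7 → H
  i=15: E-X =  7 → H
  i=16: P-F = 10 → K
  i=17: S-L =  7 → H
  i=18: T-A = 19 → T
  i=19: Q-B = 15 → P
  i=20: D-W =  7 → H
  shifts repeat with period 6: TPHHKH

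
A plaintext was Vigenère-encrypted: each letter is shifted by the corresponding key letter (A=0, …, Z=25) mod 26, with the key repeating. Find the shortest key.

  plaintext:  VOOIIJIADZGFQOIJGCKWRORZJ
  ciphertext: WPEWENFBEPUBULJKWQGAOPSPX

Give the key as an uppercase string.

BBQOWEX

  i= 0: W-V =  1 → B
  i= 1: P-O =  1 → B
  i= 2: E-O = 16 → Q
  i= 3: W-I = 14 → O
  i= 4: E-I = 22 → W
  i= 5: N-J =  4 → E
  i= 6: F-I = 23 → X
  i= 7: B-A =  1 → B
  i= 8: E-D =  1 → B
  i= 9: P-Z = 16 → Q
  i=10: U-G = 14 → O
  i=11: B-F = 22 → W
  i=12: U-Q =  4 → E
  i=13: L-O = 23 → X
  i=14: J-I =  1 → B
  i=15: K-J =  1 → B
  i=16: W-G = 16 → Q
  i=17: Q-C = 14 → O
  i=18: G-K = 22 → W
  i=19: A-W =  4 → E
  i=20: O-R = 23 → X
  i=21: P-O =  1 → B
  i=22: S-R =  1 → B
  i=23: P-Z = 16 → Q
  i=24: X-J = 14 → O
  shifts repeat with period 7: BBQOWEX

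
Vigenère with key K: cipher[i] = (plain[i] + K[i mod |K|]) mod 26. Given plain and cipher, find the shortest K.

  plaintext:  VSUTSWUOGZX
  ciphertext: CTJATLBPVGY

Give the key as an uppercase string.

HBP

  i= 0: C-V =  7 → H
  i= 1: T-S =  1 → B
  i= 2: J-U = 15 → P
  i= 3: A-T =  7 → H
  i= 4: T-S =  1 → B
  i= 5: L-W = 15 → P
  i= 6: B-U =  7 → H
  i= 7: P-O =  1 → B
  i= 8: V-G = 15 → P
  i= 9: G-Z =  7 → H
  i=10: Y-X =  1 → B
  shifts repeat with period 3: HBP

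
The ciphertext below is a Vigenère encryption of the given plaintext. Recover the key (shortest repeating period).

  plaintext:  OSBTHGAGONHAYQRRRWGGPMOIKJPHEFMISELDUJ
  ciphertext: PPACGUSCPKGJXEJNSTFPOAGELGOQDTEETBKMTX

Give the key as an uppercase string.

BXZJZOSW

  i= 0: P-O =  1 → B
  i= 1: P-S = 23 → X
  i= 2: A-B = 25 → Z
  i= 3: C-T =  9 → J
  i= 4: G-H = 25 → Z
  i= 5: U-G = 14 → O
  i= 6: S-A = 18 → S
  i= 7: C-G = 22 → W
  i= 8: P-O =  1 → B
  i= 9: K-N = 23 → X
  i=10: G-H = 25 → Z
  i=11: J-A =  9 → J
  i=12: X-Y = 25 → Z
  i=13: E-Q = 14 → O
  i=14: J-R = 18 → S
  i=15: N-R = 22 → W
  i=16: S-R =  1 → B
  i=17: T-W = 23 → X
  i=18: F-G = 25 → Z
  i=19: P-G =  9 → J
  i=20: O-P = 25 → Z
  i=21: A-M = 14 → O
  i=22: G-O = 18 → S
  i=23: E-I = 22 → W
  i=24: L-K =  1 → B
  i=25: G-J = 23 → X
  i=26: O-P = 25 → Z
  i=27: Q-H =  9 → J
  i=28: D-E = 25 → Z
  i=29: T-F = 14 → O
  i=30: E-M = 18 → S
  i=31: E-I = 22 → W
  i=32: T-S =  1 → B
  i=33: B-E = 23 → X
  i=34: K-L = 25 → Z
  i=35: M-D =  9 → J
  i=36: T-U = 25 → Z
  i=37: X-J = 14 → O
  shifts repeat with period 8: BXZJZOSW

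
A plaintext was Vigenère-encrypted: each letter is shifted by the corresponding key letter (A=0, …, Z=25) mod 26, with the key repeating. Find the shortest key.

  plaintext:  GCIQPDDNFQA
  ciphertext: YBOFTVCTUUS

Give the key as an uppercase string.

  i= 0: Y-G = 18 → S
  i= 1: B-C = 25 → Z
  i= 2: O-I =  6 → G
  i= 3: F-Q = 15 → P
  i= 4: T-P =  4 → E
  i= 5: V-D = 18 → S
  i= 6: C-D = 25 → Z
  i= 7: T-N =  6 → G
  i= 8: U-F = 15 → P
  i= 9: U-Q =  4 → E
  i=10: S-A = 18 → S
  shifts repeat with period 5: SZGPE

SZGPE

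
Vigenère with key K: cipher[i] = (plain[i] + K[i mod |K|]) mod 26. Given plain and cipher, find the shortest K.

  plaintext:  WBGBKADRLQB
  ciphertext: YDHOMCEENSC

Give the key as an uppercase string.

CCBN

  i= 0: Y-W =  2 → C
  i= 1: D-B =  2 → C
  i= 2: H-G =  1 → B
  i= 3: O-B = 13 → N
  i= 4: M-K =  2 → C
  i= 5: C-A =  2 → C
  i= 6: E-D =  1 → B
  i= 7: E-R = 13 → N
  i= 8: N-L =  2 → C
  i= 9: S-Q =  2 → C
  i=10: C-B =  1 → B
  shifts repeat with period 4: CCBN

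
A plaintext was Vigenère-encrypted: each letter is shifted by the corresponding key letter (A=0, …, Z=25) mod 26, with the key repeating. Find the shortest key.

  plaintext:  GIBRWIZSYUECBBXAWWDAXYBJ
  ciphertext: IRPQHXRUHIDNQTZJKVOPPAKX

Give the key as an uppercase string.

CJOZLPS

  i= 0: I-G =  2 → C
  i= 1: R-I =  9 → J
  i= 2: P-B = 14 → O
  i= 3: Q-R = 25 → Z
  i= 4: H-W = 11 → L
  i= 5: X-I = 15 → P
  i= 6: R-Z = 18 → S
  i= 7: U-S =  2 → C
  i= 8: H-Y =  9 → J
  i= 9: I-U = 14 → O
  i=10: D-E = 25 → Z
  i=11: N-C = 11 → L
  i=12: Q-B = 15 → P
  i=13: T-B = 18 → S
  i=14: Z-X =  2 → C
  i=15: J-A =  9 → J
  i=16: K-W = 14 → O
  i=17: V-W = 25 → Z
  i=18: O-D = 11 → L
  i=19: P-A = 15 → P
  i=20: P-X = 18 → S
  i=21: A-Y =  2 → C
  i=22: K-B =  9 → J
  i=23: X-J = 14 → O
  shifts repeat with period 7: CJOZLPS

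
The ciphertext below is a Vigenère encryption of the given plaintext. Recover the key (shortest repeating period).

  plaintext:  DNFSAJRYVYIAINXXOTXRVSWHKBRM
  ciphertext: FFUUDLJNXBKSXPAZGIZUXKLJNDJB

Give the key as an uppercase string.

CSPCD

  i= 0: F-D =  2 → C
  i= 1: F-N = 18 → S
  i= 2: U-F = 15 → P
  i= 3: U-S =  2 → C
  i= 4: D-A =  3 → D
  i= 5: L-J =  2 → C
  i= 6: J-R = 18 → S
  i= 7: N-Y = 15 → P
  i= 8: X-V =  2 → C
  i= 9: B-Y =  3 → D
  i=10: K-I =  2 → C
  i=11: S-A = 18 → S
  i=12: X-I = 15 → P
  i=13: P-N =  2 → C
  i=14: A-X =  3 → D
  i=15: Z-X =  2 → C
  i=16: G-O = 18 → S
  i=17: I-T = 15 → P
  i=18: Z-X =  2 → C
  i=19: U-R =  3 → D
  i=20: X-V =  2 → C
  i=21: K-S = 18 → S
  i=22: L-W = 15 → P
  i=23: J-H =  2 → C
  i=24: N-K =  3 → D
  i=25: D-B =  2 → C
  i=26: J-R = 18 → S
  i=27: B-M = 15 → P
  shifts repeat with period 5: CSPCD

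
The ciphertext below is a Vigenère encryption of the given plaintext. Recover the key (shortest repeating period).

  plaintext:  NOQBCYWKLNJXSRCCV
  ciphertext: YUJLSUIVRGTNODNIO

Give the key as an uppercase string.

  i= 0: Y-N = 11 → L
  i= 1: U-O =  6 → G
  i= 2: J-Q = 19 → T
  i= 3: L-B = 10 → K
  i= 4: S-C = 16 → Q
  i= 5: U-Y = 22 → W
  i= 6: I-W = 12 → M
  i= 7: V-K = 11 → L
  i= 8: R-L =  6 → G
  i= 9: G-N = 19 → T
  i=10: T-J = 10 → K
  i=11: N-X = 16 → Q
  i=12: O-S = 22 → W
  i=13: D-R = 12 → M
  i=14: N-C = 11 → L
  i=15: I-C =  6 → G
  i=16: O-V = 19 → T
  shifts repeat with period 7: LGTKQWM

LGTKQWM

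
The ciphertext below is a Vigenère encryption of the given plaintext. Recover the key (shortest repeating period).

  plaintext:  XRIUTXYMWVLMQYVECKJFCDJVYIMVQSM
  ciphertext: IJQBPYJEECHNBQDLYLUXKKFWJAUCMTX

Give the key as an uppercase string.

  i= 0: I-X = 11 → L
  i= 1: J-R = 18 → S
  i= 2: Q-I =  8 → I
  i= 3: B-U =  7 → H
  i= 4: P-T = 22 → W
  i= 5: Y-X =  1 → B
  i= 6: J-Y = 11 → L
  i= 7: E-M = 18 → S
  i= 8: E-W =  8 → I
  i= 9: C-V =  7 → H
  i=10: H-L = 22 → W
  i=11: N-M =  1 → B
  i=12: B-Q = 11 → L
  i=13: Q-Y = 18 → S
  i=14: D-V =  8 → I
  i=15: L-E =  7 → H
  i=16: Y-C = 22 → W
  i=17: L-K =  1 → B
  i=18: U-J = 11 → L
  i=19: X-F = 18 → S
  i=20: K-C =  8 → I
  i=21: K-D =  7 → H
  i=22: F-J = 22 → W
  i=23: W-V =  1 → B
  i=24: J-Y = 11 → L
  i=25: A-I = 18 → S
  i=26: U-M =  8 → I
  i=27: C-V =  7 → H
  i=28: M-Q = 22 → W
  i=29: T-S =  1 → B
  i=30: X-M = 11 → L
  shifts repeat with period 6: LSIHWB

LSIHWB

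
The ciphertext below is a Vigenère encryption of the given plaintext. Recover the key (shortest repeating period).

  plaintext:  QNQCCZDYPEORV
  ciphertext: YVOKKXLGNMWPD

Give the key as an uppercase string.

IIY

  i= 0: Y-Q =  8 → I
  i= 1: V-N =  8 → I
  i= 2: O-Q = 24 → Y
  i= 3: K-C =  8 → I
  i= 4: K-C =  8 → I
  i= 5: X-Z = 24 → Y
  i= 6: L-D =  8 → I
  i= 7: G-Y =  8 → I
  i= 8: N-P = 24 → Y
  i= 9: M-E =  8 → I
  i=10: W-O =  8 → I
  i=11: P-R = 24 → Y
  i=12: D-V =  8 → I
  shifts repeat with period 3: IIY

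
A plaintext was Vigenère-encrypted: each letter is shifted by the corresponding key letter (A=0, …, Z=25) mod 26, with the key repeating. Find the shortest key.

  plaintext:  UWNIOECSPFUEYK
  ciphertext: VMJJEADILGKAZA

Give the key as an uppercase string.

BQW

  i= 0: V-U =  1 → B
  i= 1: M-W = 16 → Q
  i= 2: J-N = 22 → W
  i= 3: J-I =  1 → B
  i= 4: E-O = 16 → Q
  i= 5: A-E = 22 → W
  i= 6: D-C =  1 → B
  i= 7: I-S = 16 → Q
  i= 8: L-P = 22 → W
  i= 9: G-F =  1 → B
  i=10: K-U = 16 → Q
  i=11: A-E = 22 → W
  i=12: Z-Y =  1 → B
  i=13: A-K = 16 → Q
  shifts repeat with period 3: BQW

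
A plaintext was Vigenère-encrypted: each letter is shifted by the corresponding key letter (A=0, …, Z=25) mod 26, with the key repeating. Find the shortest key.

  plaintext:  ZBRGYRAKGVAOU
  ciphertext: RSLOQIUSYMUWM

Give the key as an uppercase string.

SRUI

  i= 0: R-Z = 18 → S
  i= 1: S-B = 17 → R
  i= 2: L-R = 20 → U
  i= 3: O-G =  8 → I
  i= 4: Q-Y = 18 → S
  i= 5: I-R = 17 → R
  i= 6: U-A = 20 → U
  i= 7: S-K =  8 → I
  i= 8: Y-G = 18 → S
  i= 9: M-V = 17 → R
  i=10: U-A = 20 → U
  i=11: W-O =  8 → I
  i=12: M-U = 18 → S
  shifts repeat with period 4: SRUI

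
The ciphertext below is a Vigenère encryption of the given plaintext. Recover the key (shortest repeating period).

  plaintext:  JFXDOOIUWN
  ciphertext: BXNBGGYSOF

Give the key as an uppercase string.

SSQY

  i= 0: B-J = 18 → S
  i= 1: X-F = 18 → S
  i= 2: N-X = 16 → Q
  i= 3: B-D = 24 → Y
  i= 4: G-O = 18 → S
  i= 5: G-O = 18 → S
  i= 6: Y-I = 16 → Q
  i= 7: S-U = 24 → Y
  i= 8: O-W = 18 → S
  i= 9: F-N = 18 → S
  shifts repeat with period 4: SSQY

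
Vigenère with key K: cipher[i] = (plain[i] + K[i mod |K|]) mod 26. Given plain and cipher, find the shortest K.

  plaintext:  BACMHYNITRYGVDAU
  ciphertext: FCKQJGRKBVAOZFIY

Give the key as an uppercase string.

ECI

  i= 0: F-B =  4 → E
  i= 1: C-A =  2 → C
  i= 2: K-C =  8 → I
  i= 3: Q-M =  4 → E
  i= 4: J-H =  2 → C
  i= 5: G-Y =  8 → I
  i= 6: R-N =  4 → E
  i= 7: K-I =  2 → C
  i= 8: B-T =  8 → I
  i= 9: V-R =  4 → E
  i=10: A-Y =  2 → C
  i=11: O-G =  8 → I
  i=12: Z-V =  4 → E
  i=13: F-D =  2 → C
  i=14: I-A =  8 → I
  i=15: Y-U =  4 → E
  shifts repeat with period 3: ECI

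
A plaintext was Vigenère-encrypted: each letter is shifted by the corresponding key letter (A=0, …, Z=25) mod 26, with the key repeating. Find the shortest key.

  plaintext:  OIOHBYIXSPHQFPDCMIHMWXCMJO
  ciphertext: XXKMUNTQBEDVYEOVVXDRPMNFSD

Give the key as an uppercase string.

JPWFTPLT

  i= 0: X-O =  9 → J
  i= 1: X-I = 15 → P
  i= 2: K-O = 22 → W
  i= 3: M-H =  5 → F
  i= 4: U-B = 19 → T
  i= 5: N-Y = 15 → P
  i= 6: T-I = 11 → L
  i= 7: Q-X = 19 → T
  i= 8: B-S =  9 → J
  i= 9: E-P = 15 → P
  i=10: D-H = 22 → W
  i=11: V-Q =  5 → F
  i=12: Y-F = 19 → T
  i=13: E-P = 15 → P
  i=14: O-D = 11 → L
  i=15: V-C = 19 → T
  i=16: V-M =  9 → J
  i=17: X-I = 15 → P
  i=18: D-H = 22 → W
  i=19: R-M =  5 → F
  i=20: P-W = 19 → T
  i=21: M-X = 15 → P
  i=22: N-C = 11 → L
  i=23: F-M = 19 → T
  i=24: S-J =  9 → J
  i=25: D-O = 15 → P
  shifts repeat with period 8: JPWFTPLT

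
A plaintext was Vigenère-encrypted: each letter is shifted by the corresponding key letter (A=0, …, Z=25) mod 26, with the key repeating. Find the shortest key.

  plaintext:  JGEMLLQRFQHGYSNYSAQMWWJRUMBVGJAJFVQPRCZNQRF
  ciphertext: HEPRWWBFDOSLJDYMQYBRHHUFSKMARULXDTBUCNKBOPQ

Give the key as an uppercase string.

  i= 0: H-J = 24 → Y
  i= 1: E-G = 24 → Y
  i= 2: P-E = 11 → L
  i= 3: R-M =  5 → F
  i= 4: W-L = 11 → L
  i= 5: W-L = 11 → L
  i= 6: B-Q = 11 → L
  i= 7: F-R = 14 → O
  i= 8: D-F = 24 → Y
  i= 9: O-Q = 24 → Y
  i=10: S-H = 11 → L
  i=11: L-G =  5 → F
  i=12: J-Y = 11 → L
  i=13: D-S = 11 → L
  i=14: Y-N = 11 → L
  i=15: M-Y = 14 → O
  i=16: Q-S = 24 → Y
  i=17: Y-A = 24 → Y
  i=18: B-Q = 11 → L
  i=19: R-M =  5 → F
  i=20: H-W = 11 → L
  i=21: H-W = 11 → L
  i=22: U-J = 11 → L
  i=23: F-R = 14 → O
  i=24: S-U = 24 → Y
  i=25: K-M = 24 → Y
  i=26: M-B = 11 → L
  i=27: A-V =  5 → F
  i=28: R-G = 11 → L
  i=29: U-J = 11 → L
  i=30: L-A = 11 → L
  i=31: X-J = 14 → O
  i=32: D-F = 24 → Y
  i=33: T-V = 24 → Y
  i=34: B-Q = 11 → L
  i=35: U-P =  5 → F
  i=36: C-R = 11 → L
  i=37: N-C = 11 → L
  i=38: K-Z = 11 → L
  i=39: B-N = 14 → O
  i=40: O-Q = 24 → Y
  i=41: P-R = 24 → Y
  i=42: Q-F = 11 → L
  shifts repeat with period 8: YYLFLLLO

YYLFLLLO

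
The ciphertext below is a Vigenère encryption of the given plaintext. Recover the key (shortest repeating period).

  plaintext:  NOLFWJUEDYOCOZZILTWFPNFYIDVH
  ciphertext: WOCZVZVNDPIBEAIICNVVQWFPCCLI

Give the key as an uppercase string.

  i= 0: W-N =  9 → J
  i= 1: O-O =  0 → A
  i= 2: C-L = 17 → R
  i= 3: Z-F = 20 → U
  i= 4: V-W = 25 → Z
  i= 5: Z-J = 16 → Q
  i= 6: V-U =  1 → B
  i= 7: N-E =  9 → J
  i= 8: D-D =  0 → A
  i= 9: P-Y = 17 → R
  i=10: I-O = 20 → U
  i=11: B-C = 25 → Z
  i=12: E-O = 16 → Q
  i=13: A-Z =  1 → B
  i=14: I-Z =  9 → J
  i=15: I-I =  0 → A
  i=16: C-L = 17 → R
  i=17: N-T = 20 → U
  i=18: V-W = 25 → Z
  i=19: V-F = 16 → Q
  i=20: Q-P =  1 → B
  i=21: W-N =  9 → J
  i=22: F-F =  0 → A
  i=23: P-Y = 17 → R
  i=24: C-I = 20 → U
  i=25: C-D = 25 → Z
  i=26: L-V = 16 → Q
  i=27: I-H =  1 → B
  shifts repeat with period 7: JARUZQB

JARUZQB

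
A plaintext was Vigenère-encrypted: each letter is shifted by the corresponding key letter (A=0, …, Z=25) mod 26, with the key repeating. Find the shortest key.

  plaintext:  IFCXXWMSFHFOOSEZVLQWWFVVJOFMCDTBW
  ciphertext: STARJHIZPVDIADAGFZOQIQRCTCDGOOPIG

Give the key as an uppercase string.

  i= 0: S-I = 10 → K
  i= 1: T-F = 14 → O
  i= 2: A-C = 24 → Y
  i= 3: R-X = 20 → U
  i= 4: J-X = 12 → M
  i= 5: H-W = 11 → L
  i= 6: I-M = 22 → W
  i= 7: Z-S =  7 → H
  i= 8: P-F = 10 → K
  i= 9: V-H = 14 → O
  i=10: D-F = 24 → Y
  i=11: I-O = 20 → U
  i=12: A-O = 12 → M
  i=13: D-S = 11 → L
  i=14: A-E = 22 → W
  i=15: G-Z =  7 → H
  i=16: F-V = 10 → K
  i=17: Z-L = 14 → O
  i=18: O-Q = 24 → Y
  i=19: Q-W = 20 → U
  i=20: I-W = 12 → M
  i=21: Q-F = 11 → L
  i=22: R-V = 22 → W
  i=23: C-V =  7 → H
  i=24: T-J = 10 → K
  i=25: C-O = 14 → O
  i=26: D-F = 24 → Y
  i=27: G-M = 20 → U
  i=28: O-C = 12 → M
  i=29: O-D = 11 → L
  i=30: P-T = 22 → W
  i=31: I-B =  7 → H
  i=32: G-W = 10 → K
  shifts repeat with period 8: KOYUMLWH

KOYUMLWH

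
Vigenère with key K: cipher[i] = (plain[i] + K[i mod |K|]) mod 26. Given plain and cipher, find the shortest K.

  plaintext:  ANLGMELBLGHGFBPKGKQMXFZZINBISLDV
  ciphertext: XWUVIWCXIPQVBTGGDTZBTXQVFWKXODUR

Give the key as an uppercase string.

XJJPWSRW

  i= 0: X-A = 23 → X
  i= 1: W-N =  9 → J
  i= 2: U-L =  9 → J
  i= 3: V-G = 15 → P
  i= 4: I-M = 22 → W
  i= 5: W-E = 18 → S
  i= 6: C-L = 17 → R
  i= 7: X-B = 22 → W
  i= 8: I-L = 23 → X
  i= 9: P-G =  9 → J
  i=10: Q-H =  9 → J
  i=11: V-G = 15 → P
  i=12: B-F = 22 → W
  i=13: T-B = 18 → S
  i=14: G-P = 17 → R
  i=15: G-K = 22 → W
  i=16: D-G = 23 → X
  i=17: T-K =  9 → J
  i=18: Z-Q =  9 → J
  i=19: B-M = 15 → P
  i=20: T-X = 22 → W
  i=21: X-F = 18 → S
  i=22: Q-Z = 17 → R
  i=23: V-Z = 22 → W
  i=24: F-I = 23 → X
  i=25: W-N =  9 → J
  i=26: K-B =  9 → J
  i=27: X-I = 15 → P
  i=28: O-S = 22 → W
  i=29: D-L = 18 → S
  i=30: U-D = 17 → R
  i=31: R-V = 22 → W
  shifts repeat with period 8: XJJPWSRW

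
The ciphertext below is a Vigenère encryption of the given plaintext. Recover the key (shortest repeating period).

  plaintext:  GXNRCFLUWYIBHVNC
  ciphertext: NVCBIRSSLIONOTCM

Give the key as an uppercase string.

  i= 0: N-G =  7 → H
  i= 1: V-X = 24 → Y
  i= 2: C-N = 15 → P
  i= 3: B-R = 10 → K
  i= 4: I-C =  6 → G
  i= 5: R-F = 12 → M
  i= 6: S-L =  7 → H
  i= 7: S-U = 24 → Y
  i= 8: L-W = 15 → P
  i= 9: I-Y = 10 → K
  i=10: O-I =  6 → G
  i=11: N-B = 12 → M
  i=12: O-H =  7 → H
  i=13: T-V = 24 → Y
  i=14: C-N = 15 → P
  i=15: M-C = 10 → K
  shifts repeat with period 6: HYPKGM

HYPKGM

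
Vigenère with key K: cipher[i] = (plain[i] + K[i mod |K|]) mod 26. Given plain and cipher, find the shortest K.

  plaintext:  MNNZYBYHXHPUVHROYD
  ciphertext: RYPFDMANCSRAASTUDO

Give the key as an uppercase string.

  i= 0: R-M =  5 → F
  i= 1: Y-N = 11 → L
  i= 2: P-N =  2 → C
  i= 3: F-Z =  6 → G
  i= 4: D-Y =  5 → F
  i= 5: M-B = 11 → L
  i= 6: A-Y =  2 → C
  i= 7: N-H =  6 → G
  i= 8: C-X =  5 → F
  i= 9: S-H = 11 → L
  i=10: R-P =  2 → C
  i=11: A-U =  6 → G
  i=12: A-V =  5 → F
  i=13: S-H = 11 → L
  i=14: T-R =  2 → C
  i=15: U-O =  6 → G
  i=16: D-Y =  5 → F
  i=17: O-D = 11 → L
  shifts repeat with period 4: FLCG

FLCG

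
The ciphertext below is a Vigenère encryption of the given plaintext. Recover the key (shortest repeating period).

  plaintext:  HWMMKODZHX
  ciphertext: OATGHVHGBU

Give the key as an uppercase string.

  i= 0: O-H =  7 → H
  i= 1: A-W =  4 → E
  i= 2: T-M =  7 → H
  i= 3: G-M = 20 → U
  i= 4: H-K = 23 → X
  i= 5: V-O =  7 → H
  i= 6: H-D =  4 → E
  i= 7: G-Z =  7 → H
  i= 8: B-H = 20 → U
  i= 9: U-X = 23 → X
  shifts repeat with period 5: HEHUX

HEHUX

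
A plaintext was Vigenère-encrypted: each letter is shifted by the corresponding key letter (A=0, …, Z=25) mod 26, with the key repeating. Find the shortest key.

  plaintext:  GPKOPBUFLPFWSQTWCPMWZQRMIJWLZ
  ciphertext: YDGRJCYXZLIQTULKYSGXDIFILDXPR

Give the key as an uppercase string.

  i= 0: Y-G = 18 → S
  i= 1: D-P = 14 → O
  i= 2: G-K = 22 → W
  i= 3: R-O =  3 → D
  i= 4: J-P = 20 → U
  i= 5: C-B =  1 → B
  i= 6: Y-U =  4 → E
  i= 7: X-F = 18 → S
  i= 8: Z-L = 14 → O
  i= 9: L-P = 22 → W
  i=10: I-F =  3 → D
  i=11: Q-W = 20 → U
  i=12: T-S =  1 → B
  i=13: U-Q =  4 → E
  i=14: L-T = 18 → S
  i=15: K-W = 14 → O
  i=16: Y-C = 22 → W
  i=17: S-P =  3 → D
  i=18: G-M = 20 → U
  i=19: X-W =  1 → B
  i=20: D-Z =  4 → E
  i=21: I-Q = 18 → S
  i=22: F-R = 14 → O
  i=23: I-M = 22 → W
  i=24: L-I =  3 → D
  i=25: D-J = 20 → U
  i=26: X-W =  1 → B
  i=27: P-L =  4 → E
  i=28: R-Z = 18 → S
  shifts repeat with period 7: SOWDUBE

SOWDUBE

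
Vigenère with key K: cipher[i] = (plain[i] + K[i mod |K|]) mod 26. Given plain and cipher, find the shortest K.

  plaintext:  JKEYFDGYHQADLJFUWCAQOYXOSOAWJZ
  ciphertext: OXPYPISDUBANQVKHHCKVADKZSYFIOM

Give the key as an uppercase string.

FNLAKFM

  i= 0: O-J =  5 → F
  i= 1: X-K = 13 → N
  i= 2: P-E = 11 → L
  i= 3: Y-Y =  0 → A
  i= 4: P-F = 10 → K
  i= 5: I-D =  5 → F
  i= 6: S-G = 12 → M
  i= 7: D-Y =  5 → F
  i= 8: U-H = 13 → N
  i= 9: B-Q = 11 → L
  i=10: A-A =  0 → A
  i=11: N-D = 10 → K
  i=12: Q-L =  5 → F
  i=13: V-J = 12 → M
  i=14: K-F =  5 → F
  i=15: H-U = 13 → N
  i=16: H-W = 11 → L
  i=17: C-C =  0 → A
  i=18: K-A = 10 → K
  i=19: V-Q =  5 → F
  i=20: A-O = 12 → M
  i=21: D-Y =  5 → F
  i=22: K-X = 13 → N
  i=23: Z-O = 11 → L
  i=24: S-S =  0 → A
  i=25: Y-O = 10 → K
  i=26: F-A =  5 → F
  i=27: I-W = 12 → M
  i=28: O-J =  5 → F
  i=29: M-Z = 13 → N
  shifts repeat with period 7: FNLAKFM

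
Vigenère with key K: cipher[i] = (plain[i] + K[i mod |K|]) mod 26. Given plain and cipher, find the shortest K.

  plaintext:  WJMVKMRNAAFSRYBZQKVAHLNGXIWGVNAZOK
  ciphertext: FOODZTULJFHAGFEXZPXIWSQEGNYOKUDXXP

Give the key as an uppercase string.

JFCIPHDY

  i= 0: F-W =  9 → J
  i= 1: O-J =  5 → F
  i= 2: O-M =  2 → C
  i= 3: D-V =  8 → I
  i= 4: Z-K = 15 → P
  i= 5: T-M =  7 → H
  i= 6: U-R =  3 → D
  i= 7: L-N = 24 → Y
  i= 8: J-A =  9 → J
  i= 9: F-A =  5 → F
  i=10: H-F =  2 → C
  i=11: A-S =  8 → I
  i=12: G-R = 15 → P
  i=13: F-Y =  7 → H
  i=14: E-B =  3 → D
  i=15: X-Z = 24 → Y
  i=16: Z-Q =  9 → J
  i=17: P-K =  5 → F
  i=18: X-V =  2 → C
  i=19: I-A =  8 → I
  i=20: W-H = 15 → P
  i=21: S-L =  7 → H
  i=22: Q-N =  3 → D
  i=23: E-G = 24 → Y
  i=24: G-X =  9 → J
  i=25: N-I =  5 → F
  i=26: Y-W =  2 → C
  i=27: O-G =  8 → I
  i=28: K-V = 15 → P
  i=29: U-N =  7 → H
  i=30: D-A =  3 → D
  i=31: X-Z = 24 → Y
  i=32: X-O =  9 → J
  i=33: P-K =  5 → F
  shifts repeat with period 8: JFCIPHDY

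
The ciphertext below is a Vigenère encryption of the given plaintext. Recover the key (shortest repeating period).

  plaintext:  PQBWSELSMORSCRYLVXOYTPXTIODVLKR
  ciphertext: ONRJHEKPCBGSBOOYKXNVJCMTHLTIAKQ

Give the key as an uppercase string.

  i= 0: O-P = 25 → Z
  i= 1: N-Q = 23 → X
  i= 2: R-B = 16 → Q
  i= 3: J-W = 13 → N
  i= 4: H-S = 15 → P
  i= 5: E-E =  0 → A
  i= 6: K-L = 25 → Z
  i= 7: P-S = 23 → X
  i= 8: C-M = 16 → Q
  i= 9: B-O = 13 → N
  i=10: G-R = 15 → P
  i=11: S-S =  0 → A
  i=12: B-C = 25 → Z
  i=13: O-R = 23 → X
  i=14: O-Y = 16 → Q
  i=15: Y-L = 13 → N
  i=16: K-V = 15 → P
  i=17: X-X =  0 → A
  i=18: N-O = 25 → Z
  i=19: V-Y = 23 → X
  i=20: J-T = 16 → Q
  i=21: C-P = 13 → N
  i=22: M-X = 15 → P
  i=23: T-T =  0 → A
  i=24: H-I = 25 → Z
  i=25: L-O = 23 → X
  i=26: T-D = 16 → Q
  i=27: I-V = 13 → N
  i=28: A-L = 15 → P
  i=29: K-K =  0 → A
  i=30: Q-R = 25 → Z
  shifts repeat with period 6: ZXQNPA

ZXQNPA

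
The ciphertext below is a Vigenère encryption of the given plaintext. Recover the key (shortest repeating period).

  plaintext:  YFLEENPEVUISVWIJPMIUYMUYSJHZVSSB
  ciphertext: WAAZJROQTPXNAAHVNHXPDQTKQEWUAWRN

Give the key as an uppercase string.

YVPVFEZM

  i= 0: W-Y = 24 → Y
  i= 1: A-F = 21 → V
  i= 2: A-L = 15 → P
  i= 3: Z-E = 21 → V
  i= 4: J-E =  5 → F
  i= 5: R-N =  4 → E
  i= 6: O-P = 25 → Z
  i= 7: Q-E = 12 → M
  i= 8: T-V = 24 → Y
  i= 9: P-U = 21 → V
  i=10: X-I = 15 → P
  i=11: N-S = 21 → V
  i=12: A-V =  5 → F
  i=13: A-W =  4 → E
  i=14: H-I = 25 → Z
  i=15: V-J = 12 → M
  i=16: N-P = 24 → Y
  i=17: H-M = 21 → V
  i=18: X-I = 15 → P
  i=19: P-U = 21 → V
  i=20: D-Y =  5 → F
  i=21: Q-M =  4 → E
  i=22: T-U = 25 → Z
  i=23: K-Y = 12 → M
  i=24: Q-S = 24 → Y
  i=25: E-J = 21 → V
  i=26: W-H = 15 → P
  i=27: U-Z = 21 → V
  i=28: A-V =  5 → F
  i=29: W-S =  4 → E
  i=30: R-S = 25 → Z
  i=31: N-B = 12 → M
  shifts repeat with period 8: YVPVFEZM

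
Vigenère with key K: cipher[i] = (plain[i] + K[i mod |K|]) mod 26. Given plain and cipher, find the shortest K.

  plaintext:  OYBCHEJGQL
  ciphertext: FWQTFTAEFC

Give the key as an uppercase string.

RYP

  i= 0: F-O = 17 → R
  i= 1: W-Y = 24 → Y
  i= 2: Q-B = 15 → P
  i= 3: T-C = 17 → R
  i= 4: F-H = 24 → Y
  i= 5: T-E = 15 → P
  i= 6: A-J = 17 → R
  i= 7: E-G = 24 → Y
  i= 8: F-Q = 15 → P
  i= 9: C-L = 17 → R
  shifts repeat with period 3: RYP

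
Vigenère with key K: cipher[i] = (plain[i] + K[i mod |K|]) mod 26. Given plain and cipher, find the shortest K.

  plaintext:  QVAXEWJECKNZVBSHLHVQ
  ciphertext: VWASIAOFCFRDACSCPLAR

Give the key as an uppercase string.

FBAVEE

  i= 0: V-Q =  5 → F
  i= 1: W-V =  1 → B
  i= 2: A-A =  0 → A
  i= 3: S-X = 21 → V
  i= 4: I-E =  4 → E
  i= 5: A-W =  4 → E
  i= 6: O-J =  5 → F
  i= 7: F-E =  1 → B
  i= 8: C-C =  0 → A
  i= 9: F-K = 21 → V
  i=10: R-N =  4 → E
  i=11: D-Z =  4 → E
  i=12: A-V =  5 → F
  i=13: C-B =  1 → B
  i=14: S-S =  0 → A
  i=15: C-H = 21 → V
  i=16: P-L =  4 → E
  i=17: L-H =  4 → E
  i=18: A-V =  5 → F
  i=19: R-Q =  1 → B
  shifts repeat with period 6: FBAVEE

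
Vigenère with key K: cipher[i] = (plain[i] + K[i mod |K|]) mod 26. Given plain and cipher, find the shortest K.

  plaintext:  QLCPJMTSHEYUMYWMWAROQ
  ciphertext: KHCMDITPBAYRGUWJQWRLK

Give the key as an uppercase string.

UWAX

  i= 0: K-Q = 20 → U
  i= 1: H-L = 22 → W
  i= 2: C-C =  0 → A
  i= 3: M-P = 23 → X
  i= 4: D-J = 20 → U
  i= 5: I-M = 22 → W
  i= 6: T-T =  0 → A
  i= 7: P-S = 23 → X
  i= 8: B-H = 20 → U
  i= 9: A-E = 22 → W
  i=10: Y-Y =  0 → A
  i=11: R-U = 23 → X
  i=12: G-M = 20 → U
  i=13: U-Y = 22 → W
  i=14: W-W =  0 → A
  i=15: J-M = 23 → X
  i=16: Q-W = 20 → U
  i=17: W-A = 22 → W
  i=18: R-R =  0 → A
  i=19: L-O = 23 → X
  i=20: K-Q = 20 → U
  shifts repeat with period 4: UWAX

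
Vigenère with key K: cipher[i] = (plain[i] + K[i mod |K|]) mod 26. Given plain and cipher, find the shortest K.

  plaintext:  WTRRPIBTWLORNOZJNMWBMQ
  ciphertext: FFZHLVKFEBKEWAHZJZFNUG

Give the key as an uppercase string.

JMIQWN

  i= 0: F-W =  9 → J
  i= 1: F-T = 12 → M
  i= 2: Z-R =  8 → I
  i= 3: H-R = 16 → Q
  i= 4: L-P = 22 → W
  i= 5: V-I = 13 → N
  i= 6: K-B =  9 → J
  i= 7: F-T = 12 → M
  i= 8: E-W =  8 → I
  i= 9: B-L = 16 → Q
  i=10: K-O = 22 → W
  i=11: E-R = 13 → N
  i=12: W-N =  9 → J
  i=13: A-O = 12 → M
  i=14: H-Z =  8 → I
  i=15: Z-J = 16 → Q
  i=16: J-N = 22 → W
  i=17: Z-M = 13 → N
  i=18: F-W =  9 → J
  i=19: N-B = 12 → M
  i=20: U-M =  8 → I
  i=21: G-Q = 16 → Q
  shifts repeat with period 6: JMIQWN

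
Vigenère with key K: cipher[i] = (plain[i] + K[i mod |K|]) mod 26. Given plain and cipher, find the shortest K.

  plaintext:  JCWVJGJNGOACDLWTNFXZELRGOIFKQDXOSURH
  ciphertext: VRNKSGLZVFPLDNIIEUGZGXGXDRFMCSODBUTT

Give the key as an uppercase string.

MPRPJAC

  i= 0: V-J = 12 → M
  i= 1: R-C = 15 → P
  i= 2: N-W = 17 → R
  i= 3: K-V = 15 → P
  i= 4: S-J =  9 → J
  i= 5: G-G =  0 → A
  i= 6: L-J =  2 → C
  i= 7: Z-N = 12 → M
  i= 8: V-G = 15 → P
  i= 9: F-O = 17 → R
  i=10: P-A = 15 → P
  i=11: L-C =  9 → J
  i=12: D-D =  0 → A
  i=13: N-L =  2 → C
  i=14: I-W = 12 → M
  i=15: I-T = 15 → P
  i=16: E-N = 17 → R
  i=17: U-F = 15 → P
  i=18: G-X =  9 → J
  i=19: Z-Z =  0 → A
  i=20: G-E =  2 → C
  i=21: X-L = 12 → M
  i=22: G-R = 15 → P
  i=23: X-G = 17 → R
  i=24: D-O = 15 → P
  i=25: R-I =  9 → J
  i=26: F-F =  0 → A
  i=27: M-K =  2 → C
  i=28: C-Q = 12 → M
  i=29: S-D = 15 → P
  i=30: O-X = 17 → R
  i=31: D-O = 15 → P
  i=32: B-S =  9 → J
  i=33: U-U =  0 → A
  i=34: T-R =  2 → C
  i=35: T-H = 12 → M
  shifts repeat with period 7: MPRPJAC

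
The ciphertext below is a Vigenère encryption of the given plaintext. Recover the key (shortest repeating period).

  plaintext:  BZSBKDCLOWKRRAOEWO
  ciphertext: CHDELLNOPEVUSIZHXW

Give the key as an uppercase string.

BILD

  i= 0: C-B =  1 → B
  i= 1: H-Z =  8 → I
  i= 2: D-S = 11 → L
  i= 3: E-B =  3 → D
  i= 4: L-K =  1 → B
  i= 5: L-D =  8 → I
  i= 6: N-C = 11 → L
  i= 7: O-L =  3 → D
  i= 8: P-O =  1 → B
  i= 9: E-W =  8 → I
  i=10: V-K = 11 → L
  i=11: U-R =  3 → D
  i=12: S-R =  1 → B
  i=13: I-A =  8 → I
  i=14: Z-O = 11 → L
  i=15: H-E =  3 → D
  i=16: X-W =  1 → B
  i=17: W-O =  8 → I
  shifts repeat with period 4: BILD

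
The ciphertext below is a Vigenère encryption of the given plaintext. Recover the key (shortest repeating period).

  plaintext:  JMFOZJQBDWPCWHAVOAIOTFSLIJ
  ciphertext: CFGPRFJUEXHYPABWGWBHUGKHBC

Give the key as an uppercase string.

TTBBSW

  i= 0: C-J = 19 → T
  i= 1: F-M = 19 → T
  i= 2: G-F =  1 → B
  i= 3: P-O =  1 → B
  i= 4: R-Z = 18 → S
  i= 5: F-J = 22 → W
  i= 6: J-Q = 19 → T
  i= 7: U-B = 19 → T
  i= 8: E-D =  1 → B
  i= 9: X-W =  1 → B
  i=10: H-P = 18 → S
  i=11: Y-C = 22 → W
  i=12: P-W = 19 → T
  i=13: A-H = 19 → T
  i=14: B-A =  1 → B
  i=15: W-V =  1 → B
  i=16: G-O = 18 → S
  i=17: W-A = 22 → W
  i=18: B-I = 19 → T
  i=19: H-O = 19 → T
  i=20: U-T =  1 → B
  i=21: G-F =  1 → B
  i=22: K-S = 18 → S
  i=23: H-L = 22 → W
  i=24: B-I = 19 → T
  i=25: C-J = 19 → T
  shifts repeat with period 6: TTBBSW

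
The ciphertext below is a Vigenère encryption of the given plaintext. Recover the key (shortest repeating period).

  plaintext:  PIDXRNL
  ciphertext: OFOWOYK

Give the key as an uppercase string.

  i= 0: O-P = 25 → Z
  i= 1: F-I = 23 → X
  i= 2: O-D = 11 → L
  i= 3: W-X = 25 → Z
  i= 4: O-R = 23 → X
  i= 5: Y-N = 11 → L
  i= 6: K-L = 25 → Z
  shifts repeat with period 3: ZXL

ZXL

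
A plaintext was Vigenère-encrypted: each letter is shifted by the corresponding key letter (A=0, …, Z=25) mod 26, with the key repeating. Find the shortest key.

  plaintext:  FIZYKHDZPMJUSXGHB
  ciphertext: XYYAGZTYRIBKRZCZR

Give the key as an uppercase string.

SQZCW

  i= 0: X-F = 18 → S
  i= 1: Y-I = 16 → Q
  i= 2: Y-Z = 25 → Z
  i= 3: A-Y =  2 → C
  i= 4: G-K = 22 → W
  i= 5: Z-H = 18 → S
  i= 6: T-D = 16 → Q
  i= 7: Y-Z = 25 → Z
  i= 8: R-P =  2 → C
  i= 9: I-M = 22 → W
  i=10: B-J = 18 → S
  i=11: K-U = 16 → Q
  i=12: R-S = 25 → Z
  i=13: Z-X =  2 → C
  i=14: C-G = 22 → W
  i=15: Z-H = 18 → S
  i=16: R-B = 16 → Q
  shifts repeat with period 5: SQZCW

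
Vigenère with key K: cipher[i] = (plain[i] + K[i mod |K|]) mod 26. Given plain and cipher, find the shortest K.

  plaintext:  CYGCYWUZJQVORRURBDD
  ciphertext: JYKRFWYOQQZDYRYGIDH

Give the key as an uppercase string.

HAEP

  i= 0: J-C =  7 → H
  i= 1: Y-Y =  0 → A
  i= 2: K-G =  4 → E
  i= 3: R-C = 15 → P
  i= 4: F-Y =  7 → H
  i= 5: W-W =  0 → A
  i= 6: Y-U =  4 → E
  i= 7: O-Z = 15 → P
  i= 8: Q-J =  7 → H
  i= 9: Q-Q =  0 → A
  i=10: Z-V =  4 → E
  i=11: D-O = 15 → P
  i=12: Y-R =  7 → H
  i=13: R-R =  0 → A
  i=14: Y-U =  4 → E
  i=15: G-R = 15 → P
  i=16: I-B =  7 → H
  i=17: D-D =  0 → A
  i=18: H-D =  4 → E
  shifts repeat with period 4: HAEP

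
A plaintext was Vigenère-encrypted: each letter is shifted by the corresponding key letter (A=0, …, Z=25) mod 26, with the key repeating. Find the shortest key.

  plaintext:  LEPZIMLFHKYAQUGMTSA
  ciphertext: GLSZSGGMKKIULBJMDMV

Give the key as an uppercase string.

  i= 0: G-L = 21 → V
  i= 1: L-E =  7 → H
  i= 2: S-P =  3 → D
  i= 3: Z-Z =  0 → A
  i= 4: S-I = 10 → K
  i= 5: G-M = 20 → U
  i= 6: G-L = 21 → V
  i= 7: M-F =  7 → H
  i= 8: K-H =  3 → D
  i= 9: K-K =  0 → A
  i=10: I-Y = 10 → K
  i=11: U-A = 20 → U
  i=12: L-Q = 21 → V
  i=13: B-U =  7 → H
  i=14: J-G =  3 → D
  i=15: M-M =  0 → A
  i=16: D-T = 10 → K
  i=17: M-S = 20 → U
  i=18: V-A = 21 → V
  shifts repeat with period 6: VHDAKU

VHDAKU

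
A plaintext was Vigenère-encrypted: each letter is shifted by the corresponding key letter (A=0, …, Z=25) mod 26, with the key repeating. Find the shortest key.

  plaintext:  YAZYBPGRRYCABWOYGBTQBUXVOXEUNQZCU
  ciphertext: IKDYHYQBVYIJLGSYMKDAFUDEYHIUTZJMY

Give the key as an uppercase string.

KKEAGJ

  i= 0: I-Y = 10 → K
  i= 1: K-A = 10 → K
  i= 2: D-Z =  4 → E
  i= 3: Y-Y =  0 → A
  i= 4: H-B =  6 → G
  i= 5: Y-P =  9 → J
  i= 6: Q-G = 10 → K
  i= 7: B-R = 10 → K
  i= 8: V-R =  4 → E
  i= 9: Y-Y =  0 → A
  i=10: I-C =  6 → G
  i=11: J-A =  9 → J
  i=12: L-B = 10 → K
  i=13: G-W = 10 → K
  i=14: S-O =  4 → E
  i=15: Y-Y =  0 → A
  i=16: M-G =  6 → G
  i=17: K-B =  9 → J
  i=18: D-T = 10 → K
  i=19: A-Q = 10 → K
  i=20: F-B =  4 → E
  i=21: U-U =  0 → A
  i=22: D-X =  6 → G
  i=23: E-V =  9 → J
  i=24: Y-O = 10 → K
  i=25: H-X = 10 → K
  i=26: I-E =  4 → E
  i=27: U-U =  0 → A
  i=28: T-N =  6 → G
  i=29: Z-Q =  9 → J
  i=30: J-Z = 10 → K
  i=31: M-C = 10 → K
  i=32: Y-U =  4 → E
  shifts repeat with period 6: KKEAGJ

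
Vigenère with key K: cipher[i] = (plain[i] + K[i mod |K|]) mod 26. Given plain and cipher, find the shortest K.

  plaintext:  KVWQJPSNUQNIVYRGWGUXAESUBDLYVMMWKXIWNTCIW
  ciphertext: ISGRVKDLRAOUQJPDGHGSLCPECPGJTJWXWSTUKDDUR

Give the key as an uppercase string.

YXKBMVL

  i= 0: I-K = 24 → Y
  i= 1: S-V = 23 → X
  i= 2: G-W = 10 → K
  i= 3: R-Q =  1 → B
  i= 4: V-J = 12 → M
  i= 5: K-P = 21 → V
  i= 6: D-S = 11 → L
  i= 7: L-N = 24 → Y
  i= 8: R-U = 23 → X
  i= 9: A-Q = 10 → K
  i=10: O-N =  1 → B
  i=11: U-I = 12 → M
  i=12: Q-V = 21 → V
  i=13: J-Y = 11 → L
  i=14: P-R = 24 → Y
  i=15: D-G = 23 → X
  i=16: G-W = 10 → K
  i=17: H-G =  1 → B
  i=18: G-U = 12 → M
  i=19: S-X = 21 → V
  i=20: L-A = 11 → L
  i=21: C-E = 24 → Y
  i=22: P-S = 23 → X
  i=23: E-U = 10 → K
  i=24: C-B =  1 → B
  i=25: P-D = 12 → M
  i=26: G-L = 21 → V
  i=27: J-Y = 11 → L
  i=28: T-V = 24 → Y
  i=29: J-M = 23 → X
  i=30: W-M = 10 → K
  i=31: X-W =  1 → B
  i=32: W-K = 12 → M
  i=33: S-X = 21 → V
  i=34: T-I = 11 → L
  i=35: U-W = 24 → Y
  i=36: K-N = 23 → X
  i=37: D-T = 10 → K
  i=38: D-C =  1 → B
  i=39: U-I = 12 → M
  i=40: R-W = 21 → V
  shifts repeat with period 7: YXKBMVL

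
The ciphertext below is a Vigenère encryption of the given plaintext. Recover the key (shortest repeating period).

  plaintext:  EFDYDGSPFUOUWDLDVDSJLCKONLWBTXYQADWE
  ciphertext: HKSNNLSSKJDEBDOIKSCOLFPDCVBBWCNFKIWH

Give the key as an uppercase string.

  i= 0: H-E =  3 → D
  i= 1: K-F =  5 → F
  i= 2: S-D = 15 → P
  i= 3: N-Y = 15 → P
  i= 4: N-D = 10 → K
  i= 5: L-G =  5 → F
  i= 6: S-S =  0 → A
  i= 7: S-P =  3 → D
  i= 8: K-F =  5 → F
  i= 9: J-U = 15 → P
  i=10: D-O = 15 → P
  i=11: E-U = 10 → K
  i=12: B-W =  5 → F
  i=13: D-D =  0 → A
  i=14: O-L =  3 → D
  i=15: I-D =  5 → F
  i=16: K-V = 15 → P
  i=17: S-D = 15 → P
  i=18: C-S = 10 → K
  i=19: O-J =  5 → F
  i=20: L-L =  0 → A
  i=21: F-C =  3 → D
  i=22: P-K =  5 → F
  i=23: D-O = 15 → P
  i=24: C-N = 15 → P
  i=25: V-L = 10 → K
  i=26: B-W =  5 → F
  i=27: B-B =  0 → A
  i=28: W-T =  3 → D
  i=29: C-X =  5 → F
  i=30: N-Y = 15 → P
  i=31: F-Q = 15 → P
  i=32: K-A = 10 → K
  i=33: I-D =  5 → F
  i=34: W-W =  0 → A
  i=35: H-E =  3 → D
  shifts repeat with period 7: DFPPKFA

DFPPKFA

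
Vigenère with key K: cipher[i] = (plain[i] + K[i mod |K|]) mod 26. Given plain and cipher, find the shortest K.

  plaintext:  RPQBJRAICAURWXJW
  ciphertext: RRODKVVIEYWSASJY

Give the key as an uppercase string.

ACYCBEV

  i= 0: R-R =  0 → A
  i= 1: R-P =  2 → C
  i= 2: O-Q = 24 → Y
  i= 3: D-B =  2 → C
  i= 4: K-J =  1 → B
  i= 5: V-R =  4 → E
  i= 6: V-A = 21 → V
  i= 7: I-I =  0 → A
  i= 8: E-C =  2 → C
  i= 9: Y-A = 24 → Y
  i=10: W-U =  2 → C
  i=11: S-R =  1 → B
  i=12: A-W =  4 → E
  i=13: S-X = 21 → V
  i=14: J-J =  0 → A
  i=15: Y-W =  2 → C
  shifts repeat with period 7: ACYCBEV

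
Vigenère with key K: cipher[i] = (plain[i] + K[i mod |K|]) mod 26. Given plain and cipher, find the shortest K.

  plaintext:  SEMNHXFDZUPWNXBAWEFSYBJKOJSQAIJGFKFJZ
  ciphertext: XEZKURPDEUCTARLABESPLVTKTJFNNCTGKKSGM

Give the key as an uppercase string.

FANXNUKA

  i= 0: X-S =  5 → F
  i= 1: E-E =  0 → A
  i= 2: Z-M = 13 → N
  i= 3: K-N = 23 → X
  i= 4: U-H = 13 → N
  i= 5: R-X = 20 → U
  i= 6: P-F = 10 → K
  i= 7: D-D =  0 → A
  i= 8: E-Z =  5 → F
  i= 9: U-U =  0 → A
  i=10: C-P = 13 → N
  i=11: T-W = 23 → X
  i=12: A-N = 13 → N
  i=13: R-X = 20 → U
  i=14: L-B = 10 → K
  i=15: A-A =  0 → A
  i=16: B-W =  5 → F
  i=17: E-E =  0 → A
  i=18: S-F = 13 → N
  i=19: P-S = 23 → X
  i=20: L-Y = 13 → N
  i=21: V-B = 20 → U
  i=22: T-J = 10 → K
  i=23: K-K =  0 → A
  i=24: T-O =  5 → F
  i=25: J-J =  0 → A
  i=26: F-S = 13 → N
  i=27: N-Q = 23 → X
  i=28: N-A = 13 → N
  i=29: C-I = 20 → U
  i=30: T-J = 10 → K
  i=31: G-G =  0 → A
  i=32: K-F =  5 → F
  i=33: K-K =  0 → A
  i=34: S-F = 13 → N
  i=35: G-J = 23 → X
  i=36: M-Z = 13 → N
  shifts repeat with period 8: FANXNUKA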